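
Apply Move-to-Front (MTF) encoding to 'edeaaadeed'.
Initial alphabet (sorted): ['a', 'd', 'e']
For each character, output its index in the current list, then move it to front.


MTF encoding:
'e': index 2 in ['a', 'd', 'e'] -> ['e', 'a', 'd']
'd': index 2 in ['e', 'a', 'd'] -> ['d', 'e', 'a']
'e': index 1 in ['d', 'e', 'a'] -> ['e', 'd', 'a']
'a': index 2 in ['e', 'd', 'a'] -> ['a', 'e', 'd']
'a': index 0 in ['a', 'e', 'd'] -> ['a', 'e', 'd']
'a': index 0 in ['a', 'e', 'd'] -> ['a', 'e', 'd']
'd': index 2 in ['a', 'e', 'd'] -> ['d', 'a', 'e']
'e': index 2 in ['d', 'a', 'e'] -> ['e', 'd', 'a']
'e': index 0 in ['e', 'd', 'a'] -> ['e', 'd', 'a']
'd': index 1 in ['e', 'd', 'a'] -> ['d', 'e', 'a']


Output: [2, 2, 1, 2, 0, 0, 2, 2, 0, 1]


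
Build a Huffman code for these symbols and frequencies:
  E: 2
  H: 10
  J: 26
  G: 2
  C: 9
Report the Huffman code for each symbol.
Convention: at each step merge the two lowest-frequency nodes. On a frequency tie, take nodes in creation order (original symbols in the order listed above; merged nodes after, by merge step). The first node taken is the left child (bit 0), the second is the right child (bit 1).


Huffman tree construction:
Step 1: Merge E(2) + G(2) = 4
Step 2: Merge (E+G)(4) + C(9) = 13
Step 3: Merge H(10) + ((E+G)+C)(13) = 23
Step 4: Merge (H+((E+G)+C))(23) + J(26) = 49
Read each symbol's code off the tree from the root (left child = 0, right child = 1).

Codes:
  E: 0100 (length 4)
  H: 00 (length 2)
  J: 1 (length 1)
  G: 0101 (length 4)
  C: 011 (length 3)
Average code length: 89/49 = 1.8163 bits/symbol


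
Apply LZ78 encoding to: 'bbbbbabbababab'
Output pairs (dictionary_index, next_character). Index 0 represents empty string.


LZ78 encoding steps:
Dictionary: {0: ''}
Step 1: w='' (idx 0), next='b' -> output (0, 'b'), add 'b' as idx 1
Step 2: w='b' (idx 1), next='b' -> output (1, 'b'), add 'bb' as idx 2
Step 3: w='bb' (idx 2), next='a' -> output (2, 'a'), add 'bba' as idx 3
Step 4: w='bba' (idx 3), next='b' -> output (3, 'b'), add 'bbab' as idx 4
Step 5: w='' (idx 0), next='a' -> output (0, 'a'), add 'a' as idx 5
Step 6: w='b' (idx 1), next='a' -> output (1, 'a'), add 'ba' as idx 6
Step 7: w='b' (idx 1), end of input -> output (1, '')


Encoded: [(0, 'b'), (1, 'b'), (2, 'a'), (3, 'b'), (0, 'a'), (1, 'a'), (1, '')]


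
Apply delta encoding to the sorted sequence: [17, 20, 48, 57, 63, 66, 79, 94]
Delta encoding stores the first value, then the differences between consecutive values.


First value: 17
Deltas:
  20 - 17 = 3
  48 - 20 = 28
  57 - 48 = 9
  63 - 57 = 6
  66 - 63 = 3
  79 - 66 = 13
  94 - 79 = 15


Delta encoded: [17, 3, 28, 9, 6, 3, 13, 15]


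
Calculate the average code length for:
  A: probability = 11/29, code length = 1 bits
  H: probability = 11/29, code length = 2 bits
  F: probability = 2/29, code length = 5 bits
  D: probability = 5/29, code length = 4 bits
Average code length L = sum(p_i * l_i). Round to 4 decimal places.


Weighted contributions p_i * l_i:
  A: (11/29) * 1 = 11/29
  H: (11/29) * 2 = 22/29
  F: (2/29) * 5 = 10/29
  D: (5/29) * 4 = 20/29
Sum = (11 + 22 + 10 + 20)/29 = 63/29

L = 63/29 = 2.1724 bits/symbol


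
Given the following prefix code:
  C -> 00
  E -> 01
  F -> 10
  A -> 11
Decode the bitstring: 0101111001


Decoding step by step:
Bits 01 -> E
Bits 01 -> E
Bits 11 -> A
Bits 10 -> F
Bits 01 -> E


Decoded message: EEAFE


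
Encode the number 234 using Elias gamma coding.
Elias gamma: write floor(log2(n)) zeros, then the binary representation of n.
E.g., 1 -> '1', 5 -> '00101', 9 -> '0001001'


num_bits = floor(log2(234)) + 1 = 8
leading_zeros = num_bits - 1 = 7
binary(234) = 11101010

Elias gamma(234) = '0000000' + '11101010' = 000000011101010 (15 bits)


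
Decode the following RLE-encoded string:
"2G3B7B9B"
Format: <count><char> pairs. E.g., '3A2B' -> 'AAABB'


Expanding each <count><char> pair:
  2G -> 'GG'
  3B -> 'BBB'
  7B -> 'BBBBBBB'
  9B -> 'BBBBBBBBB'

Decoded = GGBBBBBBBBBBBBBBBBBBB


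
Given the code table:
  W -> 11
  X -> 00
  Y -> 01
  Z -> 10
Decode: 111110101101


Decoding:
11 -> W
11 -> W
10 -> Z
10 -> Z
11 -> W
01 -> Y


Result: WWZZWY


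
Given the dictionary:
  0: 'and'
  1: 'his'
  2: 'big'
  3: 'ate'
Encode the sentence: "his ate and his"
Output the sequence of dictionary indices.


Look up each word in the dictionary:
  'his' -> 1
  'ate' -> 3
  'and' -> 0
  'his' -> 1

Encoded: [1, 3, 0, 1]


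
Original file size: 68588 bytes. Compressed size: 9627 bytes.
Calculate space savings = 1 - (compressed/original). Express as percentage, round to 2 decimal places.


ratio = compressed/original = 9627/68588 = 0.14036
savings = 1 - ratio = 1 - 0.14036 = 0.85964
as a percentage: 0.85964 * 100 = 85.96%

Space savings = 1 - 9627/68588 = 85.96%


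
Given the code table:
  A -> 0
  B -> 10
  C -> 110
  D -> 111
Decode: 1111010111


Decoding:
111 -> D
10 -> B
10 -> B
111 -> D


Result: DBBD


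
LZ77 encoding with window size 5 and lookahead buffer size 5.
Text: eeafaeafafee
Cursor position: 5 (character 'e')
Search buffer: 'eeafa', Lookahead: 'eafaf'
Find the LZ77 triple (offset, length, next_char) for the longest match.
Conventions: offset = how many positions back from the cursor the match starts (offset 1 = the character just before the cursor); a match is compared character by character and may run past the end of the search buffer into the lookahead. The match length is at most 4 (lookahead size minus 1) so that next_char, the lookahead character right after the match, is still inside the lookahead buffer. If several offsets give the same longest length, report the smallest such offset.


Try each offset into the search buffer:
  offset=1 (pos 4, char 'a'): match length 0
  offset=2 (pos 3, char 'f'): match length 0
  offset=3 (pos 2, char 'a'): match length 0
  offset=4 (pos 1, char 'e'): match length 4
  offset=5 (pos 0, char 'e'): match length 1
Longest match has length 4 at offset 4.
next_char = character at position 5 + 4 = 9 -> 'f'

Best match: offset=4, length=4 (matching 'eafa' starting at position 1)
LZ77 triple: (4, 4, 'f')


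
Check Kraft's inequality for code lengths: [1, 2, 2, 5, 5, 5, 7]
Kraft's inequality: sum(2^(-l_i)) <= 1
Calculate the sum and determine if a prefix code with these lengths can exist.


Sum = 2^(-1) + 2^(-2) + 2^(-2) + 2^(-5) + 2^(-5) + 2^(-5) + 2^(-7)
    = 0.5 + 0.25 + 0.25 + 0.03125 + 0.03125 + 0.03125 + 0.0078125
    = 141/128 = 1.1015625
Since 1.1015625 > 1, Kraft's inequality is NOT satisfied.
A prefix code with these lengths CANNOT exist.

Kraft sum = 1.1015625. Not satisfied.


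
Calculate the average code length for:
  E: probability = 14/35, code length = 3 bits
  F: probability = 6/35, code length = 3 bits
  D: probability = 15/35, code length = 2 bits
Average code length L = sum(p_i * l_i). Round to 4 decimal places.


Weighted contributions p_i * l_i:
  E: (14/35) * 3 = 42/35
  F: (6/35) * 3 = 18/35
  D: (15/35) * 2 = 30/35
Sum = (42 + 18 + 30)/35 = 90/35

L = 90/35 = 2.5714 bits/symbol


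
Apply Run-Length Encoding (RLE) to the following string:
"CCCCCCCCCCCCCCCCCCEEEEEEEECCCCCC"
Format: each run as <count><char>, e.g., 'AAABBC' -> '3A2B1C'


Scanning runs left to right:
  i=0: run of 'C' x 18 -> '18C'
  i=18: run of 'E' x 8 -> '8E'
  i=26: run of 'C' x 6 -> '6C'

RLE = 18C8E6C


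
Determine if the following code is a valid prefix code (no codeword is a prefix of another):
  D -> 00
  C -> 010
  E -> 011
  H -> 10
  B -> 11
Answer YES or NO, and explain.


Checking each pair (does one codeword prefix another?):
  D='00' vs C='010': no prefix
  D='00' vs E='011': no prefix
  D='00' vs H='10': no prefix
  D='00' vs B='11': no prefix
  C='010' vs D='00': no prefix
  C='010' vs E='011': no prefix
  C='010' vs H='10': no prefix
  C='010' vs B='11': no prefix
  E='011' vs D='00': no prefix
  E='011' vs C='010': no prefix
  E='011' vs H='10': no prefix
  E='011' vs B='11': no prefix
  H='10' vs D='00': no prefix
  H='10' vs C='010': no prefix
  H='10' vs E='011': no prefix
  H='10' vs B='11': no prefix
  B='11' vs D='00': no prefix
  B='11' vs C='010': no prefix
  B='11' vs E='011': no prefix
  B='11' vs H='10': no prefix
No violation found over all pairs.

YES -- this is a valid prefix code. No codeword is a prefix of any other codeword.


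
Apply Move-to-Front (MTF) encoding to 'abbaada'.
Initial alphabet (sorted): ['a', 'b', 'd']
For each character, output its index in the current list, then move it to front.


MTF encoding:
'a': index 0 in ['a', 'b', 'd'] -> ['a', 'b', 'd']
'b': index 1 in ['a', 'b', 'd'] -> ['b', 'a', 'd']
'b': index 0 in ['b', 'a', 'd'] -> ['b', 'a', 'd']
'a': index 1 in ['b', 'a', 'd'] -> ['a', 'b', 'd']
'a': index 0 in ['a', 'b', 'd'] -> ['a', 'b', 'd']
'd': index 2 in ['a', 'b', 'd'] -> ['d', 'a', 'b']
'a': index 1 in ['d', 'a', 'b'] -> ['a', 'd', 'b']


Output: [0, 1, 0, 1, 0, 2, 1]


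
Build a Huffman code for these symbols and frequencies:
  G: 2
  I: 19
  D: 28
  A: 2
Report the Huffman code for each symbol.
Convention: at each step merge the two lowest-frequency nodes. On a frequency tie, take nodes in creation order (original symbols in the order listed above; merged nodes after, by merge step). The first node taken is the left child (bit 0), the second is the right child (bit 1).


Huffman tree construction:
Step 1: Merge G(2) + A(2) = 4
Step 2: Merge (G+A)(4) + I(19) = 23
Step 3: Merge ((G+A)+I)(23) + D(28) = 51
Read each symbol's code off the tree from the root (left child = 0, right child = 1).

Codes:
  G: 000 (length 3)
  I: 01 (length 2)
  D: 1 (length 1)
  A: 001 (length 3)
Average code length: 78/51 = 1.5294 bits/symbol


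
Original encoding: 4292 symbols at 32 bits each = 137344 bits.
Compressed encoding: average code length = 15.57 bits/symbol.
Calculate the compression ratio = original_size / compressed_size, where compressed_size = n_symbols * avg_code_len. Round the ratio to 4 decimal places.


original_size = n_symbols * orig_bits = 4292 * 32 = 137344 bits
compressed_size = n_symbols * avg_code_len = 4292 * 15.57 = 66826.44 bits
ratio = original_size / compressed_size = 137344 / 66826.44 = 2.0552

Compression ratio = 2.0552


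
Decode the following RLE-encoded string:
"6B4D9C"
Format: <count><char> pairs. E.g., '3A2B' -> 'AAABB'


Expanding each <count><char> pair:
  6B -> 'BBBBBB'
  4D -> 'DDDD'
  9C -> 'CCCCCCCCC'

Decoded = BBBBBBDDDDCCCCCCCCC


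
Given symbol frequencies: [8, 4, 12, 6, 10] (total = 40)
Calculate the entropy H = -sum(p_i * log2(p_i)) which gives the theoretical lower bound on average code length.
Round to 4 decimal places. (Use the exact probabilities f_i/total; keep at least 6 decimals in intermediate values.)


Per-symbol terms -p_i * log2(p_i) with p_i = f_i/40:
  p = 8/40 = 0.200000: log2(p) = -2.321928, -p*log2(p) = 0.464386
  p = 4/40 = 0.100000: log2(p) = -3.321928, -p*log2(p) = 0.332193
  p = 12/40 = 0.300000: log2(p) = -1.736966, -p*log2(p) = 0.521090
  p = 6/40 = 0.150000: log2(p) = -2.736966, -p*log2(p) = 0.410545
  p = 10/40 = 0.250000: log2(p) = -2.000000, -p*log2(p) = 0.500000
H = 0.464386 + 0.332193 + 0.521090 + 0.410545 + 0.500000 = 2.228214

H = 2.2282 bits/symbol


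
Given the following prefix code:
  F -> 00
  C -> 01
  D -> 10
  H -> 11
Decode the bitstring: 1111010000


Decoding step by step:
Bits 11 -> H
Bits 11 -> H
Bits 01 -> C
Bits 00 -> F
Bits 00 -> F


Decoded message: HHCFF


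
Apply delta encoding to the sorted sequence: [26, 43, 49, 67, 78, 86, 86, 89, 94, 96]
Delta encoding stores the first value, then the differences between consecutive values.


First value: 26
Deltas:
  43 - 26 = 17
  49 - 43 = 6
  67 - 49 = 18
  78 - 67 = 11
  86 - 78 = 8
  86 - 86 = 0
  89 - 86 = 3
  94 - 89 = 5
  96 - 94 = 2


Delta encoded: [26, 17, 6, 18, 11, 8, 0, 3, 5, 2]


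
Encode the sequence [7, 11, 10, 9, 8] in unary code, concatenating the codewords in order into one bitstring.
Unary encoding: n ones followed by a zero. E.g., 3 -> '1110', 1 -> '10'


Encode each number as n ones followed by a terminating 0:
  7 -> 11111110 (8 bits)
  11 -> 111111111110 (12 bits)
  10 -> 11111111110 (11 bits)
  9 -> 1111111110 (10 bits)
  8 -> 111111110 (9 bits)
Total length = 8 + 12 + 11 + 10 + 9 = 50 bits.

Unary([7, 11, 10, 9, 8]) = 11111110111111111110111111111101111111110111111110 (50 bits)


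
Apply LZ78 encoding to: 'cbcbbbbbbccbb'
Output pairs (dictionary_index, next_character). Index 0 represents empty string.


LZ78 encoding steps:
Dictionary: {0: ''}
Step 1: w='' (idx 0), next='c' -> output (0, 'c'), add 'c' as idx 1
Step 2: w='' (idx 0), next='b' -> output (0, 'b'), add 'b' as idx 2
Step 3: w='c' (idx 1), next='b' -> output (1, 'b'), add 'cb' as idx 3
Step 4: w='b' (idx 2), next='b' -> output (2, 'b'), add 'bb' as idx 4
Step 5: w='bb' (idx 4), next='b' -> output (4, 'b'), add 'bbb' as idx 5
Step 6: w='c' (idx 1), next='c' -> output (1, 'c'), add 'cc' as idx 6
Step 7: w='bb' (idx 4), end of input -> output (4, '')


Encoded: [(0, 'c'), (0, 'b'), (1, 'b'), (2, 'b'), (4, 'b'), (1, 'c'), (4, '')]


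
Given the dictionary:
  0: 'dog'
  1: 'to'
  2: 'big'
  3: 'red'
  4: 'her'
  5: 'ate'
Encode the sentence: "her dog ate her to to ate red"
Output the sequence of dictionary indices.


Look up each word in the dictionary:
  'her' -> 4
  'dog' -> 0
  'ate' -> 5
  'her' -> 4
  'to' -> 1
  'to' -> 1
  'ate' -> 5
  'red' -> 3

Encoded: [4, 0, 5, 4, 1, 1, 5, 3]


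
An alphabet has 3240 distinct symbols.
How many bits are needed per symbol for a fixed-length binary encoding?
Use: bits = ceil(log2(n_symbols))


log2(3240) = 11.6618
Bracket: 2^11 = 2048 < 3240 <= 2^12 = 4096
So ceil(log2(3240)) = 12

bits = ceil(log2(3240)) = ceil(11.6618) = 12 bits


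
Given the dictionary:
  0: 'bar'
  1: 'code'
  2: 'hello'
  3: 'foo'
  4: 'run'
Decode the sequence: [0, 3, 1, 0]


Look up each index in the dictionary:
  0 -> 'bar'
  3 -> 'foo'
  1 -> 'code'
  0 -> 'bar'

Decoded: "bar foo code bar"


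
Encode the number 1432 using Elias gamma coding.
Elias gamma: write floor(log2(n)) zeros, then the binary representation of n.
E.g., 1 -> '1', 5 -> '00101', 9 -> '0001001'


num_bits = floor(log2(1432)) + 1 = 11
leading_zeros = num_bits - 1 = 10
binary(1432) = 10110011000

Elias gamma(1432) = '0000000000' + '10110011000' = 000000000010110011000 (21 bits)


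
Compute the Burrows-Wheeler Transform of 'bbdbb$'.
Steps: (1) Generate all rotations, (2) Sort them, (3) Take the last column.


Rotations (sorted):
  0: $bbdbb -> last char: b
  1: b$bbdb -> last char: b
  2: bb$bbd -> last char: d
  3: bbdbb$ -> last char: $
  4: bdbb$b -> last char: b
  5: dbb$bb -> last char: b


BWT = bbd$bb


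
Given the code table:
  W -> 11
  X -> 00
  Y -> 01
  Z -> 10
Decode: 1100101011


Decoding:
11 -> W
00 -> X
10 -> Z
10 -> Z
11 -> W


Result: WXZZW


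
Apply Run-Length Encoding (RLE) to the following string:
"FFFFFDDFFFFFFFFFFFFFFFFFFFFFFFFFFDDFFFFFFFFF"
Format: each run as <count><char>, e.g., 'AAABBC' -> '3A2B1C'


Scanning runs left to right:
  i=0: run of 'F' x 5 -> '5F'
  i=5: run of 'D' x 2 -> '2D'
  i=7: run of 'F' x 26 -> '26F'
  i=33: run of 'D' x 2 -> '2D'
  i=35: run of 'F' x 9 -> '9F'

RLE = 5F2D26F2D9F


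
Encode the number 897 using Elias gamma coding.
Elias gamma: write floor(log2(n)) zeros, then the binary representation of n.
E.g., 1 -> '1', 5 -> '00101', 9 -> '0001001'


num_bits = floor(log2(897)) + 1 = 10
leading_zeros = num_bits - 1 = 9
binary(897) = 1110000001

Elias gamma(897) = '000000000' + '1110000001' = 0000000001110000001 (19 bits)


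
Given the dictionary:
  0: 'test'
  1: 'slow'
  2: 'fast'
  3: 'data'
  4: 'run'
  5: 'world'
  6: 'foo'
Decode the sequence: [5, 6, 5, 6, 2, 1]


Look up each index in the dictionary:
  5 -> 'world'
  6 -> 'foo'
  5 -> 'world'
  6 -> 'foo'
  2 -> 'fast'
  1 -> 'slow'

Decoded: "world foo world foo fast slow"


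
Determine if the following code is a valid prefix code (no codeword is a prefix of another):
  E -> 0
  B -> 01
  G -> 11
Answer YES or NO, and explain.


Checking each pair (does one codeword prefix another?):
  E='0' vs B='01': prefix -- VIOLATION

NO -- this is NOT a valid prefix code. E (0) is a prefix of B (01).


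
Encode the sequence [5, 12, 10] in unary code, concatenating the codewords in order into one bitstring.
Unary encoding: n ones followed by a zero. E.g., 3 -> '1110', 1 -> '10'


Encode each number as n ones followed by a terminating 0:
  5 -> 111110 (6 bits)
  12 -> 1111111111110 (13 bits)
  10 -> 11111111110 (11 bits)
Total length = 6 + 13 + 11 = 30 bits.

Unary([5, 12, 10]) = 111110111111111111011111111110 (30 bits)


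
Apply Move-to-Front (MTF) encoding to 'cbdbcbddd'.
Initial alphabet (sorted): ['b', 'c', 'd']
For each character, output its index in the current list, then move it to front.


MTF encoding:
'c': index 1 in ['b', 'c', 'd'] -> ['c', 'b', 'd']
'b': index 1 in ['c', 'b', 'd'] -> ['b', 'c', 'd']
'd': index 2 in ['b', 'c', 'd'] -> ['d', 'b', 'c']
'b': index 1 in ['d', 'b', 'c'] -> ['b', 'd', 'c']
'c': index 2 in ['b', 'd', 'c'] -> ['c', 'b', 'd']
'b': index 1 in ['c', 'b', 'd'] -> ['b', 'c', 'd']
'd': index 2 in ['b', 'c', 'd'] -> ['d', 'b', 'c']
'd': index 0 in ['d', 'b', 'c'] -> ['d', 'b', 'c']
'd': index 0 in ['d', 'b', 'c'] -> ['d', 'b', 'c']


Output: [1, 1, 2, 1, 2, 1, 2, 0, 0]


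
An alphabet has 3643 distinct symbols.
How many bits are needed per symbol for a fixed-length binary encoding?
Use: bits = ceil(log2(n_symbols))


log2(3643) = 11.8309
Bracket: 2^11 = 2048 < 3643 <= 2^12 = 4096
So ceil(log2(3643)) = 12

bits = ceil(log2(3643)) = ceil(11.8309) = 12 bits


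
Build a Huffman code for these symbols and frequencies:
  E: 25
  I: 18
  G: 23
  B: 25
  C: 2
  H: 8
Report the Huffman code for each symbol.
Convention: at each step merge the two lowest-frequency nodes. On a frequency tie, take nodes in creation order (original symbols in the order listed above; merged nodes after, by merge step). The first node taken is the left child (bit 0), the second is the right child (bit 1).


Huffman tree construction:
Step 1: Merge C(2) + H(8) = 10
Step 2: Merge (C+H)(10) + I(18) = 28
Step 3: Merge G(23) + E(25) = 48
Step 4: Merge B(25) + ((C+H)+I)(28) = 53
Step 5: Merge (G+E)(48) + (B+((C+H)+I))(53) = 101
Read each symbol's code off the tree from the root (left child = 0, right child = 1).

Codes:
  E: 01 (length 2)
  I: 111 (length 3)
  G: 00 (length 2)
  B: 10 (length 2)
  C: 1100 (length 4)
  H: 1101 (length 4)
Average code length: 240/101 = 2.3762 bits/symbol


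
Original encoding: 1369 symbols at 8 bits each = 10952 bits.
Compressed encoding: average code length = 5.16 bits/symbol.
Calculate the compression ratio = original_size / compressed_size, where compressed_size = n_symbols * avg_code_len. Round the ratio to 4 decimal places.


original_size = n_symbols * orig_bits = 1369 * 8 = 10952 bits
compressed_size = n_symbols * avg_code_len = 1369 * 5.16 = 7064.04 bits
ratio = original_size / compressed_size = 10952 / 7064.04 = 1.5504

Compression ratio = 1.5504


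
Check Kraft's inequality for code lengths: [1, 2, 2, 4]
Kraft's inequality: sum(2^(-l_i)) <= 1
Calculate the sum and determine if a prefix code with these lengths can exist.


Sum = 2^(-1) + 2^(-2) + 2^(-2) + 2^(-4)
    = 0.5 + 0.25 + 0.25 + 0.0625
    = 17/16 = 1.0625
Since 1.0625 > 1, Kraft's inequality is NOT satisfied.
A prefix code with these lengths CANNOT exist.

Kraft sum = 1.0625. Not satisfied.


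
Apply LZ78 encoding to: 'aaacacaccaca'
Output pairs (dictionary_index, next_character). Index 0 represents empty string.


LZ78 encoding steps:
Dictionary: {0: ''}
Step 1: w='' (idx 0), next='a' -> output (0, 'a'), add 'a' as idx 1
Step 2: w='a' (idx 1), next='a' -> output (1, 'a'), add 'aa' as idx 2
Step 3: w='' (idx 0), next='c' -> output (0, 'c'), add 'c' as idx 3
Step 4: w='a' (idx 1), next='c' -> output (1, 'c'), add 'ac' as idx 4
Step 5: w='ac' (idx 4), next='c' -> output (4, 'c'), add 'acc' as idx 5
Step 6: w='ac' (idx 4), next='a' -> output (4, 'a'), add 'aca' as idx 6


Encoded: [(0, 'a'), (1, 'a'), (0, 'c'), (1, 'c'), (4, 'c'), (4, 'a')]


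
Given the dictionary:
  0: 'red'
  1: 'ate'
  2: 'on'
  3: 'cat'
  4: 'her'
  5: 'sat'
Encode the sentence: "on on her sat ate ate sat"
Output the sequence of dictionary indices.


Look up each word in the dictionary:
  'on' -> 2
  'on' -> 2
  'her' -> 4
  'sat' -> 5
  'ate' -> 1
  'ate' -> 1
  'sat' -> 5

Encoded: [2, 2, 4, 5, 1, 1, 5]


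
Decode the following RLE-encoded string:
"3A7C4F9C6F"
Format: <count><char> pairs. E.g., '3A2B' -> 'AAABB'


Expanding each <count><char> pair:
  3A -> 'AAA'
  7C -> 'CCCCCCC'
  4F -> 'FFFF'
  9C -> 'CCCCCCCCC'
  6F -> 'FFFFFF'

Decoded = AAACCCCCCCFFFFCCCCCCCCCFFFFFF


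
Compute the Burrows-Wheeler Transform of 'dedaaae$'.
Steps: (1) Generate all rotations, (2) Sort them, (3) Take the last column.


Rotations (sorted):
  0: $dedaaae -> last char: e
  1: aaae$ded -> last char: d
  2: aae$deda -> last char: a
  3: ae$dedaa -> last char: a
  4: daaae$de -> last char: e
  5: dedaaae$ -> last char: $
  6: e$dedaaa -> last char: a
  7: edaaae$d -> last char: d


BWT = edaae$ad


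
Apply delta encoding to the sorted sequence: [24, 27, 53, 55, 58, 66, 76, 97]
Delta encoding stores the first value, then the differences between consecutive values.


First value: 24
Deltas:
  27 - 24 = 3
  53 - 27 = 26
  55 - 53 = 2
  58 - 55 = 3
  66 - 58 = 8
  76 - 66 = 10
  97 - 76 = 21


Delta encoded: [24, 3, 26, 2, 3, 8, 10, 21]


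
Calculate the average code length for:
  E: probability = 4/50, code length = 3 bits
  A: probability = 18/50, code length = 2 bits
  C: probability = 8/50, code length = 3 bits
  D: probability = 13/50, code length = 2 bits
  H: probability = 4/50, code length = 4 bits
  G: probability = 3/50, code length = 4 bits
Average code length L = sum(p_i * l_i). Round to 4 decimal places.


Weighted contributions p_i * l_i:
  E: (4/50) * 3 = 12/50
  A: (18/50) * 2 = 36/50
  C: (8/50) * 3 = 24/50
  D: (13/50) * 2 = 26/50
  H: (4/50) * 4 = 16/50
  G: (3/50) * 4 = 12/50
Sum = (12 + 36 + 24 + 26 + 16 + 12)/50 = 126/50

L = 126/50 = 2.5200 bits/symbol


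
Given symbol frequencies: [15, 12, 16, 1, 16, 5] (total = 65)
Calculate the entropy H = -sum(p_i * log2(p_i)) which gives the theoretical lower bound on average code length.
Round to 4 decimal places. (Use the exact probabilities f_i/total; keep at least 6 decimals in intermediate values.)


Per-symbol terms -p_i * log2(p_i) with p_i = f_i/65:
  p = 15/65 = 0.230769: log2(p) = -2.115477, -p*log2(p) = 0.488187
  p = 12/65 = 0.184615: log2(p) = -2.437405, -p*log2(p) = 0.449983
  p = 16/65 = 0.246154: log2(p) = -2.022368, -p*log2(p) = 0.497814
  p = 1/65 = 0.015385: log2(p) = -6.022368, -p*log2(p) = 0.092652
  p = 16/65 = 0.246154: log2(p) = -2.022368, -p*log2(p) = 0.497814
  p = 5/65 = 0.076923: log2(p) = -3.700440, -p*log2(p) = 0.284649
H = 0.488187 + 0.449983 + 0.497814 + 0.092652 + 0.497814 + 0.284649 = 2.311099

H = 2.3111 bits/symbol


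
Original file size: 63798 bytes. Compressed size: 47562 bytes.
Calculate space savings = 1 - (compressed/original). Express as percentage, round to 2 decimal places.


ratio = compressed/original = 47562/63798 = 0.745509
savings = 1 - ratio = 1 - 0.745509 = 0.254491
as a percentage: 0.254491 * 100 = 25.45%

Space savings = 1 - 47562/63798 = 25.45%


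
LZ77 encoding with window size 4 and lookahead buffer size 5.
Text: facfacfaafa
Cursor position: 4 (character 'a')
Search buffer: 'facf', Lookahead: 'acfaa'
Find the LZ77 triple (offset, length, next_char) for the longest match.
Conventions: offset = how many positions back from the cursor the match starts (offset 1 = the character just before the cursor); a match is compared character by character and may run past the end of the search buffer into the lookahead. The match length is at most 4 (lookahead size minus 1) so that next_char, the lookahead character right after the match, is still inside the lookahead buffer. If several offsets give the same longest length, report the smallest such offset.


Try each offset into the search buffer:
  offset=1 (pos 3, char 'f'): match length 0
  offset=2 (pos 2, char 'c'): match length 0
  offset=3 (pos 1, char 'a'): match length 4
  offset=4 (pos 0, char 'f'): match length 0
Longest match has length 4 at offset 3.
next_char = character at position 4 + 4 = 8 -> 'a'

Best match: offset=3, length=4 (matching 'acfa' starting at position 1)
LZ77 triple: (3, 4, 'a')


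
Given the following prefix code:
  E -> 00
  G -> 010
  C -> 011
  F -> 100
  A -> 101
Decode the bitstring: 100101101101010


Decoding step by step:
Bits 100 -> F
Bits 101 -> A
Bits 101 -> A
Bits 101 -> A
Bits 010 -> G


Decoded message: FAAAG


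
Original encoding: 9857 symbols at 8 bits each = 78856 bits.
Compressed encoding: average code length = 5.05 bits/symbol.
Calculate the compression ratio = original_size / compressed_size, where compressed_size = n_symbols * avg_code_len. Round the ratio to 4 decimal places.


original_size = n_symbols * orig_bits = 9857 * 8 = 78856 bits
compressed_size = n_symbols * avg_code_len = 9857 * 5.05 = 49777.85 bits
ratio = original_size / compressed_size = 78856 / 49777.85 = 1.5842

Compression ratio = 1.5842


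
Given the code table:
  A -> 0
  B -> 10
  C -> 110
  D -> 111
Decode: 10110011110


Decoding:
10 -> B
110 -> C
0 -> A
111 -> D
10 -> B


Result: BCADB


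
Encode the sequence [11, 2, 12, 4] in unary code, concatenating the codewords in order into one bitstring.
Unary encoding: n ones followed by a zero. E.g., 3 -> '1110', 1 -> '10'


Encode each number as n ones followed by a terminating 0:
  11 -> 111111111110 (12 bits)
  2 -> 110 (3 bits)
  12 -> 1111111111110 (13 bits)
  4 -> 11110 (5 bits)
Total length = 12 + 3 + 13 + 5 = 33 bits.

Unary([11, 2, 12, 4]) = 111111111110110111111111111011110 (33 bits)


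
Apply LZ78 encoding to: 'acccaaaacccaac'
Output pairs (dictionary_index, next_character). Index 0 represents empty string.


LZ78 encoding steps:
Dictionary: {0: ''}
Step 1: w='' (idx 0), next='a' -> output (0, 'a'), add 'a' as idx 1
Step 2: w='' (idx 0), next='c' -> output (0, 'c'), add 'c' as idx 2
Step 3: w='c' (idx 2), next='c' -> output (2, 'c'), add 'cc' as idx 3
Step 4: w='a' (idx 1), next='a' -> output (1, 'a'), add 'aa' as idx 4
Step 5: w='aa' (idx 4), next='c' -> output (4, 'c'), add 'aac' as idx 5
Step 6: w='cc' (idx 3), next='a' -> output (3, 'a'), add 'cca' as idx 6
Step 7: w='a' (idx 1), next='c' -> output (1, 'c'), add 'ac' as idx 7


Encoded: [(0, 'a'), (0, 'c'), (2, 'c'), (1, 'a'), (4, 'c'), (3, 'a'), (1, 'c')]


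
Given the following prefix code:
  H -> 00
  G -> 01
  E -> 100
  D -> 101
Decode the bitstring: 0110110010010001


Decoding step by step:
Bits 01 -> G
Bits 101 -> D
Bits 100 -> E
Bits 100 -> E
Bits 100 -> E
Bits 01 -> G


Decoded message: GDEEEG


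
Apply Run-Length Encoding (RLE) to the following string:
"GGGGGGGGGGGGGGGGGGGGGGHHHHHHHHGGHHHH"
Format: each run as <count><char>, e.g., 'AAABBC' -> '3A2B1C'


Scanning runs left to right:
  i=0: run of 'G' x 22 -> '22G'
  i=22: run of 'H' x 8 -> '8H'
  i=30: run of 'G' x 2 -> '2G'
  i=32: run of 'H' x 4 -> '4H'

RLE = 22G8H2G4H


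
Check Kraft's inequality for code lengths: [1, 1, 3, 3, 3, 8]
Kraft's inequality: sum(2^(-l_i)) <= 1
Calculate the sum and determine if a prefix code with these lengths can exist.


Sum = 2^(-1) + 2^(-1) + 2^(-3) + 2^(-3) + 2^(-3) + 2^(-8)
    = 0.5 + 0.5 + 0.125 + 0.125 + 0.125 + 0.00390625
    = 353/256 = 1.37890625
Since 1.37890625 > 1, Kraft's inequality is NOT satisfied.
A prefix code with these lengths CANNOT exist.

Kraft sum = 1.37890625. Not satisfied.


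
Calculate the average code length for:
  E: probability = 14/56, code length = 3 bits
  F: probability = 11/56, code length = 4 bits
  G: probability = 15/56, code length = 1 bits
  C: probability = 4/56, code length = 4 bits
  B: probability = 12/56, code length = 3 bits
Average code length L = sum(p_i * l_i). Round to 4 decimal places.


Weighted contributions p_i * l_i:
  E: (14/56) * 3 = 42/56
  F: (11/56) * 4 = 44/56
  G: (15/56) * 1 = 15/56
  C: (4/56) * 4 = 16/56
  B: (12/56) * 3 = 36/56
Sum = (42 + 44 + 15 + 16 + 36)/56 = 153/56

L = 153/56 = 2.7321 bits/symbol


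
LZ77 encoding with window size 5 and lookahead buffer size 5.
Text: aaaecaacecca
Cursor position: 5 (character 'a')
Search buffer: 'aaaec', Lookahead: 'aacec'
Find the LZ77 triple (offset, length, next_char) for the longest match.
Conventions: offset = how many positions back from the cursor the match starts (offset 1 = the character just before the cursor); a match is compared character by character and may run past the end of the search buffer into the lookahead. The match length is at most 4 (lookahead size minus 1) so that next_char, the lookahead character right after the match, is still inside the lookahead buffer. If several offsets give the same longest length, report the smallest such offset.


Try each offset into the search buffer:
  offset=1 (pos 4, char 'c'): match length 0
  offset=2 (pos 3, char 'e'): match length 0
  offset=3 (pos 2, char 'a'): match length 1
  offset=4 (pos 1, char 'a'): match length 2
  offset=5 (pos 0, char 'a'): match length 2
Longest match has length 2, found at offsets 4, 5; take the smallest, offset 4.
next_char = character at position 5 + 2 = 7 -> 'c'

Best match: offset=4, length=2 (matching 'aa' starting at position 1)
LZ77 triple: (4, 2, 'c')


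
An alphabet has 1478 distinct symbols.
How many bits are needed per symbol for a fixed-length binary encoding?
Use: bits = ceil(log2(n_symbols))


log2(1478) = 10.5294
Bracket: 2^10 = 1024 < 1478 <= 2^11 = 2048
So ceil(log2(1478)) = 11

bits = ceil(log2(1478)) = ceil(10.5294) = 11 bits


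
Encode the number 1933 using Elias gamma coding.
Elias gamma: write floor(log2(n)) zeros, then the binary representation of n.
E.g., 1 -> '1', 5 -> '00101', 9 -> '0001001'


num_bits = floor(log2(1933)) + 1 = 11
leading_zeros = num_bits - 1 = 10
binary(1933) = 11110001101

Elias gamma(1933) = '0000000000' + '11110001101' = 000000000011110001101 (21 bits)


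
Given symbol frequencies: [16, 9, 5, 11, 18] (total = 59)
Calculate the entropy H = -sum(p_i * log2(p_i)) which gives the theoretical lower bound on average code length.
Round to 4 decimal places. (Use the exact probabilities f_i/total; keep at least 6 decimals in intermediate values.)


Per-symbol terms -p_i * log2(p_i) with p_i = f_i/59:
  p = 16/59 = 0.271186: log2(p) = -1.882643, -p*log2(p) = 0.510547
  p = 9/59 = 0.152542: log2(p) = -2.712718, -p*log2(p) = 0.413804
  p = 5/59 = 0.084746: log2(p) = -3.560715, -p*log2(p) = 0.301756
  p = 11/59 = 0.186441: log2(p) = -2.423211, -p*log2(p) = 0.451785
  p = 18/59 = 0.305085: log2(p) = -1.712718, -p*log2(p) = 0.522524
H = 0.510547 + 0.413804 + 0.301756 + 0.451785 + 0.522524 = 2.200416

H = 2.2004 bits/symbol


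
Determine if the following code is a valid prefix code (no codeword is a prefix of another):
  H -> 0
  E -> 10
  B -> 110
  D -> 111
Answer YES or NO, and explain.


Checking each pair (does one codeword prefix another?):
  H='0' vs E='10': no prefix
  H='0' vs B='110': no prefix
  H='0' vs D='111': no prefix
  E='10' vs H='0': no prefix
  E='10' vs B='110': no prefix
  E='10' vs D='111': no prefix
  B='110' vs H='0': no prefix
  B='110' vs E='10': no prefix
  B='110' vs D='111': no prefix
  D='111' vs H='0': no prefix
  D='111' vs E='10': no prefix
  D='111' vs B='110': no prefix
No violation found over all pairs.

YES -- this is a valid prefix code. No codeword is a prefix of any other codeword.


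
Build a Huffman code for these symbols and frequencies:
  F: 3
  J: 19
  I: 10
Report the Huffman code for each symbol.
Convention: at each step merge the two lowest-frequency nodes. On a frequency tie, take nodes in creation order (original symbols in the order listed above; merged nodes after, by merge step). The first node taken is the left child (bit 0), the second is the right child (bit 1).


Huffman tree construction:
Step 1: Merge F(3) + I(10) = 13
Step 2: Merge (F+I)(13) + J(19) = 32
Read each symbol's code off the tree from the root (left child = 0, right child = 1).

Codes:
  F: 00 (length 2)
  J: 1 (length 1)
  I: 01 (length 2)
Average code length: 45/32 = 1.4063 bits/symbol


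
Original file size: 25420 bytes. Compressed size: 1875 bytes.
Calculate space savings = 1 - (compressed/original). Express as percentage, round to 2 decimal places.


ratio = compressed/original = 1875/25420 = 0.073761
savings = 1 - ratio = 1 - 0.073761 = 0.926239
as a percentage: 0.926239 * 100 = 92.62%

Space savings = 1 - 1875/25420 = 92.62%


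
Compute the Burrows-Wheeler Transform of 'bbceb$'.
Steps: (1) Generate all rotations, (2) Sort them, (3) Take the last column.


Rotations (sorted):
  0: $bbceb -> last char: b
  1: b$bbce -> last char: e
  2: bbceb$ -> last char: $
  3: bceb$b -> last char: b
  4: ceb$bb -> last char: b
  5: eb$bbc -> last char: c


BWT = be$bbc


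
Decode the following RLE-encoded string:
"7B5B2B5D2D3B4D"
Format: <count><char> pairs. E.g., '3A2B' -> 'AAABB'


Expanding each <count><char> pair:
  7B -> 'BBBBBBB'
  5B -> 'BBBBB'
  2B -> 'BB'
  5D -> 'DDDDD'
  2D -> 'DD'
  3B -> 'BBB'
  4D -> 'DDDD'

Decoded = BBBBBBBBBBBBBBDDDDDDDBBBDDDD


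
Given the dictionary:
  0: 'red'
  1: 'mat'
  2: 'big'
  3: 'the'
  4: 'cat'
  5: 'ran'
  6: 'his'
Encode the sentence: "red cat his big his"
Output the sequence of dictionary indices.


Look up each word in the dictionary:
  'red' -> 0
  'cat' -> 4
  'his' -> 6
  'big' -> 2
  'his' -> 6

Encoded: [0, 4, 6, 2, 6]


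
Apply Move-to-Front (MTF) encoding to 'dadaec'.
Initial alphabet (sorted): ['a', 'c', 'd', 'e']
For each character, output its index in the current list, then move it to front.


MTF encoding:
'd': index 2 in ['a', 'c', 'd', 'e'] -> ['d', 'a', 'c', 'e']
'a': index 1 in ['d', 'a', 'c', 'e'] -> ['a', 'd', 'c', 'e']
'd': index 1 in ['a', 'd', 'c', 'e'] -> ['d', 'a', 'c', 'e']
'a': index 1 in ['d', 'a', 'c', 'e'] -> ['a', 'd', 'c', 'e']
'e': index 3 in ['a', 'd', 'c', 'e'] -> ['e', 'a', 'd', 'c']
'c': index 3 in ['e', 'a', 'd', 'c'] -> ['c', 'e', 'a', 'd']


Output: [2, 1, 1, 1, 3, 3]


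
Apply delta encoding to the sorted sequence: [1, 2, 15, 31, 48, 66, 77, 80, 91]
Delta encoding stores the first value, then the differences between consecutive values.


First value: 1
Deltas:
  2 - 1 = 1
  15 - 2 = 13
  31 - 15 = 16
  48 - 31 = 17
  66 - 48 = 18
  77 - 66 = 11
  80 - 77 = 3
  91 - 80 = 11


Delta encoded: [1, 1, 13, 16, 17, 18, 11, 3, 11]


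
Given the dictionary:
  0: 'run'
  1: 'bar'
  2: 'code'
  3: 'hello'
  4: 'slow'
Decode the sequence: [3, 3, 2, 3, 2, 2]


Look up each index in the dictionary:
  3 -> 'hello'
  3 -> 'hello'
  2 -> 'code'
  3 -> 'hello'
  2 -> 'code'
  2 -> 'code'

Decoded: "hello hello code hello code code"


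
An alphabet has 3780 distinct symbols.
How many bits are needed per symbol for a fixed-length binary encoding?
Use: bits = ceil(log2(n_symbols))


log2(3780) = 11.8842
Bracket: 2^11 = 2048 < 3780 <= 2^12 = 4096
So ceil(log2(3780)) = 12

bits = ceil(log2(3780)) = ceil(11.8842) = 12 bits


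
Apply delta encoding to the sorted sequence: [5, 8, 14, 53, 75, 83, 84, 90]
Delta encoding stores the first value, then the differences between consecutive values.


First value: 5
Deltas:
  8 - 5 = 3
  14 - 8 = 6
  53 - 14 = 39
  75 - 53 = 22
  83 - 75 = 8
  84 - 83 = 1
  90 - 84 = 6


Delta encoded: [5, 3, 6, 39, 22, 8, 1, 6]


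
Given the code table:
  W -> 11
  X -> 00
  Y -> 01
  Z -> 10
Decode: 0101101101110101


Decoding:
01 -> Y
01 -> Y
10 -> Z
11 -> W
01 -> Y
11 -> W
01 -> Y
01 -> Y


Result: YYZWYWYY


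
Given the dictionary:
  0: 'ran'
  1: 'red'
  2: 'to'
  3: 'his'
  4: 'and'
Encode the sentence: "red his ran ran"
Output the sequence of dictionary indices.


Look up each word in the dictionary:
  'red' -> 1
  'his' -> 3
  'ran' -> 0
  'ran' -> 0

Encoded: [1, 3, 0, 0]


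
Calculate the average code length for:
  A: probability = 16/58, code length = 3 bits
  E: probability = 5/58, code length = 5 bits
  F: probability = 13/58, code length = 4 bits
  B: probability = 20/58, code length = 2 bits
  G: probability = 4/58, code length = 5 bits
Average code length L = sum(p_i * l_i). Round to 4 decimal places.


Weighted contributions p_i * l_i:
  A: (16/58) * 3 = 48/58
  E: (5/58) * 5 = 25/58
  F: (13/58) * 4 = 52/58
  B: (20/58) * 2 = 40/58
  G: (4/58) * 5 = 20/58
Sum = (48 + 25 + 52 + 40 + 20)/58 = 185/58

L = 185/58 = 3.1897 bits/symbol


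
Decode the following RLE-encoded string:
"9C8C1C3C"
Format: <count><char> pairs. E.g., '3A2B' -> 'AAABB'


Expanding each <count><char> pair:
  9C -> 'CCCCCCCCC'
  8C -> 'CCCCCCCC'
  1C -> 'C'
  3C -> 'CCC'

Decoded = CCCCCCCCCCCCCCCCCCCCC


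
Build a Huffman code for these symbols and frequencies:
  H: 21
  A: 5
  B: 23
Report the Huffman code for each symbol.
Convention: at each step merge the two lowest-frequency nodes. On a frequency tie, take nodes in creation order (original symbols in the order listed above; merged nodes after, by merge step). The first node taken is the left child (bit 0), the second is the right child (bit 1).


Huffman tree construction:
Step 1: Merge A(5) + H(21) = 26
Step 2: Merge B(23) + (A+H)(26) = 49
Read each symbol's code off the tree from the root (left child = 0, right child = 1).

Codes:
  H: 11 (length 2)
  A: 10 (length 2)
  B: 0 (length 1)
Average code length: 75/49 = 1.5306 bits/symbol


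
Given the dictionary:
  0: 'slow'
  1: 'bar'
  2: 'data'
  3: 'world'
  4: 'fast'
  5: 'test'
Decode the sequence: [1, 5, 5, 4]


Look up each index in the dictionary:
  1 -> 'bar'
  5 -> 'test'
  5 -> 'test'
  4 -> 'fast'

Decoded: "bar test test fast"


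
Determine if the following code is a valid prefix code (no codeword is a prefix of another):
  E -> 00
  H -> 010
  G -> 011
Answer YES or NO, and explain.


Checking each pair (does one codeword prefix another?):
  E='00' vs H='010': no prefix
  E='00' vs G='011': no prefix
  H='010' vs E='00': no prefix
  H='010' vs G='011': no prefix
  G='011' vs E='00': no prefix
  G='011' vs H='010': no prefix
No violation found over all pairs.

YES -- this is a valid prefix code. No codeword is a prefix of any other codeword.


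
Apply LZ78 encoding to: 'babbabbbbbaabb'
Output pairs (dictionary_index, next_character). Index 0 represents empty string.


LZ78 encoding steps:
Dictionary: {0: ''}
Step 1: w='' (idx 0), next='b' -> output (0, 'b'), add 'b' as idx 1
Step 2: w='' (idx 0), next='a' -> output (0, 'a'), add 'a' as idx 2
Step 3: w='b' (idx 1), next='b' -> output (1, 'b'), add 'bb' as idx 3
Step 4: w='a' (idx 2), next='b' -> output (2, 'b'), add 'ab' as idx 4
Step 5: w='bb' (idx 3), next='b' -> output (3, 'b'), add 'bbb' as idx 5
Step 6: w='b' (idx 1), next='a' -> output (1, 'a'), add 'ba' as idx 6
Step 7: w='ab' (idx 4), next='b' -> output (4, 'b'), add 'abb' as idx 7


Encoded: [(0, 'b'), (0, 'a'), (1, 'b'), (2, 'b'), (3, 'b'), (1, 'a'), (4, 'b')]


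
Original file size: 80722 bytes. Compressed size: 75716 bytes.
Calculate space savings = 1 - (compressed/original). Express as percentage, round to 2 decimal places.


ratio = compressed/original = 75716/80722 = 0.937985
savings = 1 - ratio = 1 - 0.937985 = 0.062015
as a percentage: 0.062015 * 100 = 6.2%

Space savings = 1 - 75716/80722 = 6.2%


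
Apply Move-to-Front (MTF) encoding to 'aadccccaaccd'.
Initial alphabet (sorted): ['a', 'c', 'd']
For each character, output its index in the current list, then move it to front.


MTF encoding:
'a': index 0 in ['a', 'c', 'd'] -> ['a', 'c', 'd']
'a': index 0 in ['a', 'c', 'd'] -> ['a', 'c', 'd']
'd': index 2 in ['a', 'c', 'd'] -> ['d', 'a', 'c']
'c': index 2 in ['d', 'a', 'c'] -> ['c', 'd', 'a']
'c': index 0 in ['c', 'd', 'a'] -> ['c', 'd', 'a']
'c': index 0 in ['c', 'd', 'a'] -> ['c', 'd', 'a']
'c': index 0 in ['c', 'd', 'a'] -> ['c', 'd', 'a']
'a': index 2 in ['c', 'd', 'a'] -> ['a', 'c', 'd']
'a': index 0 in ['a', 'c', 'd'] -> ['a', 'c', 'd']
'c': index 1 in ['a', 'c', 'd'] -> ['c', 'a', 'd']
'c': index 0 in ['c', 'a', 'd'] -> ['c', 'a', 'd']
'd': index 2 in ['c', 'a', 'd'] -> ['d', 'c', 'a']


Output: [0, 0, 2, 2, 0, 0, 0, 2, 0, 1, 0, 2]
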